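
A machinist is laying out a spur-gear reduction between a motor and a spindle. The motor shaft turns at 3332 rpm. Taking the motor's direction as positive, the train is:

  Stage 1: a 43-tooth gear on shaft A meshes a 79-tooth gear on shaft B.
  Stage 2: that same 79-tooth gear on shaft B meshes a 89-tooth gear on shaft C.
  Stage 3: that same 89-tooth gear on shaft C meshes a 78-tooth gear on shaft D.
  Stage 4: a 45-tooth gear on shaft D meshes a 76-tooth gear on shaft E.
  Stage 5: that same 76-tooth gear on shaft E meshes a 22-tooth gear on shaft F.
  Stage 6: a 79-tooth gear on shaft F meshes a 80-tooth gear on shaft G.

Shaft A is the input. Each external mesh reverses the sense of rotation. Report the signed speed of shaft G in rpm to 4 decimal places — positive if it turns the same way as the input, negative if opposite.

Stage 1 [43T→79T]: ω = 3332.0000×43/79 = 1813.6203 rpm, dir flips to −; running = −1813.6203
Stage 2 [79T→89T]: ω = 1813.6203×79/89 = 1609.8427 rpm, dir flips to +; running = +1609.8427
Stage 3 [89T→78T]: ω = 1609.8427×89/78 = 1836.8718 rpm, dir flips to −; running = −1836.8718
Stage 4 [45T→76T]: ω = 1836.8718×45/76 = 1087.6215 rpm, dir flips to +; running = +1087.6215
Stage 5 [76T→22T]: ω = 1087.6215×76/22 = 3757.2378 rpm, dir flips to −; running = −3757.2378
Stage 6 [79T→80T]: ω = 3757.2378×79/80 = 3710.2723 rpm, dir flips to +; running = +3710.2723

+3710.2723 rpm (same as input, |ω| = 3710.2723 rpm)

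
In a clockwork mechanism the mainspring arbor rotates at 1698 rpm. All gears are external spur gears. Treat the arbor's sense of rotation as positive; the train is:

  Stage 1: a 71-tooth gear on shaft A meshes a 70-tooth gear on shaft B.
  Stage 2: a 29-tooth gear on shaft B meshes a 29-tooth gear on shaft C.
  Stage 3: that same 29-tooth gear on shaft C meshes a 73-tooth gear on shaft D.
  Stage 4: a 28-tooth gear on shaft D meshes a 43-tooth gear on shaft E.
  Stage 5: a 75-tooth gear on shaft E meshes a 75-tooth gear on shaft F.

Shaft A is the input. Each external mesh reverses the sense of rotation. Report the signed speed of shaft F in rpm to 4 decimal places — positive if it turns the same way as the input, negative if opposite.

Stage 1 [71T→70T]: ω = 1698.0000×71/70 = 1722.2571 rpm, dir flips to −; running = −1722.2571
Stage 2 [29T→29T]: ω = 1722.2571×29/29 = 1722.2571 rpm, dir flips to +; running = +1722.2571
Stage 3 [29T→73T]: ω = 1722.2571×29/73 = 684.1843 rpm, dir flips to −; running = −684.1843
Stage 4 [28T→43T]: ω = 684.1843×28/43 = 445.5154 rpm, dir flips to +; running = +445.5154
Stage 5 [75T→75T]: ω = 445.5154×75/75 = 445.5154 rpm, dir flips to −; running = −445.5154

-445.5154 rpm (opposite to input, |ω| = 445.5154 rpm)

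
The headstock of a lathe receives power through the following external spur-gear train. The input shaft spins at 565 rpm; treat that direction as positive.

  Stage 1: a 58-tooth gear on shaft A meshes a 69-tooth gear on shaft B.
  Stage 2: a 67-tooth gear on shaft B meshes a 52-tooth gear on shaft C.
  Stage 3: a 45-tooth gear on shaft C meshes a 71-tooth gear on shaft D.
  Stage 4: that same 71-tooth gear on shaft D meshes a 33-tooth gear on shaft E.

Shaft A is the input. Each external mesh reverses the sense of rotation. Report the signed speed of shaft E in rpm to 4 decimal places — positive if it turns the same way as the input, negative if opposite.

Stage 1 [58T→69T]: ω = 565.0000×58/69 = 474.9275 rpm, dir flips to −; running = −474.9275
Stage 2 [67T→52T]: ω = 474.9275×67/52 = 611.9259 rpm, dir flips to +; running = +611.9259
Stage 3 [45T→71T]: ω = 611.9259×45/71 = 387.8403 rpm, dir flips to −; running = −387.8403
Stage 4 [71T→33T]: ω = 387.8403×71/33 = 834.4444 rpm, dir flips to +; running = +834.4444

+834.4444 rpm (same as input, |ω| = 834.4444 rpm)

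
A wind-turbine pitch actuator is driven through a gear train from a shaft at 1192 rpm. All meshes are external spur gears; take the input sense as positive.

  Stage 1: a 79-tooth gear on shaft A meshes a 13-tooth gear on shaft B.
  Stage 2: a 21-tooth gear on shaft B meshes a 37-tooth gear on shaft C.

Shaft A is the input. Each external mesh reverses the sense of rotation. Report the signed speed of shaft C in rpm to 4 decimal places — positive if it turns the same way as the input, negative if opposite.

Stage 1 [79T→13T]: ω = 1192.0000×79/13 = 7243.6923 rpm, dir flips to −; running = −7243.6923
Stage 2 [21T→37T]: ω = 7243.6923×21/37 = 4111.2848 rpm, dir flips to +; running = +4111.2848

+4111.2848 rpm (same as input, |ω| = 4111.2848 rpm)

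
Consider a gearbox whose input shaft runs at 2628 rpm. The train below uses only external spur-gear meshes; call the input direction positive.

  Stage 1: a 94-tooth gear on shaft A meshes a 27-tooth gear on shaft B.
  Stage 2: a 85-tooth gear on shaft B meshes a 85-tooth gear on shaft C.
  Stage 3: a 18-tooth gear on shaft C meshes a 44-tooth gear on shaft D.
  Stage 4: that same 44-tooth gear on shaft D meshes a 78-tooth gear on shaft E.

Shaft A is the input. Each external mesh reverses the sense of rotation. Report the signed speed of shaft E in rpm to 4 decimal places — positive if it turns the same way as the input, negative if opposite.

Stage 1 [94T→27T]: ω = 2628.0000×94/27 = 9149.3333 rpm, dir flips to −; running = −9149.3333
Stage 2 [85T→85T]: ω = 9149.3333×85/85 = 9149.3333 rpm, dir flips to +; running = +9149.3333
Stage 3 [18T→44T]: ω = 9149.3333×18/44 = 3742.9091 rpm, dir flips to −; running = −3742.9091
Stage 4 [44T→78T]: ω = 3742.9091×44/78 = 2111.3846 rpm, dir flips to +; running = +2111.3846

+2111.3846 rpm (same as input, |ω| = 2111.3846 rpm)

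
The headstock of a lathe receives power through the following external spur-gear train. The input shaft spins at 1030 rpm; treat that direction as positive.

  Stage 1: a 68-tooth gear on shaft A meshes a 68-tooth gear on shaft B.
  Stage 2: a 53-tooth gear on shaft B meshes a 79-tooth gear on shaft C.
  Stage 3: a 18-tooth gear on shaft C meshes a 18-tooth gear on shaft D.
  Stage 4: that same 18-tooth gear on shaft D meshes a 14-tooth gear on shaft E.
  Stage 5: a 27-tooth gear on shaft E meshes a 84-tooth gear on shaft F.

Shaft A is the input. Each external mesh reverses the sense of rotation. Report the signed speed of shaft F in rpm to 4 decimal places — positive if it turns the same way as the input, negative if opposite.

Stage 1 [68T→68T]: ω = 1030.0000×68/68 = 1030.0000 rpm, dir flips to −; running = −1030.0000
Stage 2 [53T→79T]: ω = 1030.0000×53/79 = 691.0127 rpm, dir flips to +; running = +691.0127
Stage 3 [18T→18T]: ω = 691.0127×18/18 = 691.0127 rpm, dir flips to −; running = −691.0127
Stage 4 [18T→14T]: ω = 691.0127×18/14 = 888.4448 rpm, dir flips to +; running = +888.4448
Stage 5 [27T→84T]: ω = 888.4448×27/84 = 285.5716 rpm, dir flips to −; running = −285.5716

-285.5716 rpm (opposite to input, |ω| = 285.5716 rpm)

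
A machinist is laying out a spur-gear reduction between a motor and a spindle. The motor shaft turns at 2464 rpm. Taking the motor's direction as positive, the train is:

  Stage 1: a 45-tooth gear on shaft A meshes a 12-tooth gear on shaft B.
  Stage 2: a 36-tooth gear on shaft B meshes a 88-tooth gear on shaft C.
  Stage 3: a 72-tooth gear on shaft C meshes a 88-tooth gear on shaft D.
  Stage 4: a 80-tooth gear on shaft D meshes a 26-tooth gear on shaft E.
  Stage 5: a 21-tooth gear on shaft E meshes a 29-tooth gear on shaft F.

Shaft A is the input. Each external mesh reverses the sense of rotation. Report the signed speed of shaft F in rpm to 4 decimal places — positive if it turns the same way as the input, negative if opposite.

Stage 1 [45T→12T]: ω = 2464.0000×45/12 = 9240.0000 rpm, dir flips to −; running = −9240.0000
Stage 2 [36T→88T]: ω = 9240.0000×36/88 = 3780.0000 rpm, dir flips to +; running = +3780.0000
Stage 3 [72T→88T]: ω = 3780.0000×72/88 = 3092.7273 rpm, dir flips to −; running = −3092.7273
Stage 4 [80T→26T]: ω = 3092.7273×80/26 = 9516.0839 rpm, dir flips to +; running = +9516.0839
Stage 5 [21T→29T]: ω = 9516.0839×21/29 = 6890.9573 rpm, dir flips to −; running = −6890.9573

-6890.9573 rpm (opposite to input, |ω| = 6890.9573 rpm)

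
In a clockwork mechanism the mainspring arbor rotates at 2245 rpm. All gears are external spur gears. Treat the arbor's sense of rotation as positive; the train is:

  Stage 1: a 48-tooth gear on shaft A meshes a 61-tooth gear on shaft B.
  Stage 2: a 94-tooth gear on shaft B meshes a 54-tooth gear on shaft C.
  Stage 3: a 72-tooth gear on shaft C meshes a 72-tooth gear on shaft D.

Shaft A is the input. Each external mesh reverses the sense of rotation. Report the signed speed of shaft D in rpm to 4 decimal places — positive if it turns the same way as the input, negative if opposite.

Stage 1 [48T→61T]: ω = 2245.0000×48/61 = 1766.5574 rpm, dir flips to −; running = −1766.5574
Stage 2 [94T→54T]: ω = 1766.5574×94/54 = 3075.1184 rpm, dir flips to +; running = +3075.1184
Stage 3 [72T→72T]: ω = 3075.1184×72/72 = 3075.1184 rpm, dir flips to −; running = −3075.1184

-3075.1184 rpm (opposite to input, |ω| = 3075.1184 rpm)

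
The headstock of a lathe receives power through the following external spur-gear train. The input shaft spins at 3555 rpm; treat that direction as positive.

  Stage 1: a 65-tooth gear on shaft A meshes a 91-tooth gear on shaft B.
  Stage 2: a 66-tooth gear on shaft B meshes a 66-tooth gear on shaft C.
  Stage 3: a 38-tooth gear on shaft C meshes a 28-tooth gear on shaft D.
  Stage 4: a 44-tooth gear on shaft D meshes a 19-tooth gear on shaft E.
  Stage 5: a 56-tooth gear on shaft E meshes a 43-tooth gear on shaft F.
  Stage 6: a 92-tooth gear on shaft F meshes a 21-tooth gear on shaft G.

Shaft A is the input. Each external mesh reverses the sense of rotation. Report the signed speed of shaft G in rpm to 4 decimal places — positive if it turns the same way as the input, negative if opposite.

+45532.7954 rpm (same as input, |ω| = 45532.7954 rpm)

Stage 1 [65T→91T]: ω = 3555.0000×65/91 = 2539.2857 rpm, dir flips to −; running = −2539.2857
Stage 2 [66T→66T]: ω = 2539.2857×66/66 = 2539.2857 rpm, dir flips to +; running = +2539.2857
Stage 3 [38T→28T]: ω = 2539.2857×38/28 = 3446.1735 rpm, dir flips to −; running = −3446.1735
Stage 4 [44T→19T]: ω = 3446.1735×44/19 = 7980.6122 rpm, dir flips to +; running = +7980.6122
Stage 5 [56T→43T]: ω = 7980.6122×56/43 = 10393.3555 rpm, dir flips to −; running = −10393.3555
Stage 6 [92T→21T]: ω = 10393.3555×92/21 = 45532.7954 rpm, dir flips to +; running = +45532.7954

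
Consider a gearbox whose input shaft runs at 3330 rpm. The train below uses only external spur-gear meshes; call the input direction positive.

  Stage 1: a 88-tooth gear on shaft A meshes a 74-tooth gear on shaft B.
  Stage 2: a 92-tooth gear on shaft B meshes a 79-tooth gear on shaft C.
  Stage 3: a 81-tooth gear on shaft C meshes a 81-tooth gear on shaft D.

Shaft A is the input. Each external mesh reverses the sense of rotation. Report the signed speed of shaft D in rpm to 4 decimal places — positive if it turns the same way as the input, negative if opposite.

-4611.6456 rpm (opposite to input, |ω| = 4611.6456 rpm)

Stage 1 [88T→74T]: ω = 3330.0000×88/74 = 3960.0000 rpm, dir flips to −; running = −3960.0000
Stage 2 [92T→79T]: ω = 3960.0000×92/79 = 4611.6456 rpm, dir flips to +; running = +4611.6456
Stage 3 [81T→81T]: ω = 4611.6456×81/81 = 4611.6456 rpm, dir flips to −; running = −4611.6456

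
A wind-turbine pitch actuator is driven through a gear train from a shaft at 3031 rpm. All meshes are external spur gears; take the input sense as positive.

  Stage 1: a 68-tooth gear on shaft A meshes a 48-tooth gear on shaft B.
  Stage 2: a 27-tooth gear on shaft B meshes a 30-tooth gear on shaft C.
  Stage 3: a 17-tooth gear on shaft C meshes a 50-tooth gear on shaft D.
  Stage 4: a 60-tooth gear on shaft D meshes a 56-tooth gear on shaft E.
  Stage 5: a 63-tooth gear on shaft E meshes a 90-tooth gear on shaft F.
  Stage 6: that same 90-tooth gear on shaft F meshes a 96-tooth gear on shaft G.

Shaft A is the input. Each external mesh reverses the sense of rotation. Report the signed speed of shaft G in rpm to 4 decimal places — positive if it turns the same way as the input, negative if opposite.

Stage 1 [68T→48T]: ω = 3031.0000×68/48 = 4293.9167 rpm, dir flips to −; running = −4293.9167
Stage 2 [27T→30T]: ω = 4293.9167×27/30 = 3864.5250 rpm, dir flips to +; running = +3864.5250
Stage 3 [17T→50T]: ω = 3864.5250×17/50 = 1313.9385 rpm, dir flips to −; running = −1313.9385
Stage 4 [60T→56T]: ω = 1313.9385×60/56 = 1407.7912 rpm, dir flips to +; running = +1407.7912
Stage 5 [63T→90T]: ω = 1407.7912×63/90 = 985.4539 rpm, dir flips to −; running = −985.4539
Stage 6 [90T→96T]: ω = 985.4539×90/96 = 923.8630 rpm, dir flips to +; running = +923.8630

+923.8630 rpm (same as input, |ω| = 923.8630 rpm)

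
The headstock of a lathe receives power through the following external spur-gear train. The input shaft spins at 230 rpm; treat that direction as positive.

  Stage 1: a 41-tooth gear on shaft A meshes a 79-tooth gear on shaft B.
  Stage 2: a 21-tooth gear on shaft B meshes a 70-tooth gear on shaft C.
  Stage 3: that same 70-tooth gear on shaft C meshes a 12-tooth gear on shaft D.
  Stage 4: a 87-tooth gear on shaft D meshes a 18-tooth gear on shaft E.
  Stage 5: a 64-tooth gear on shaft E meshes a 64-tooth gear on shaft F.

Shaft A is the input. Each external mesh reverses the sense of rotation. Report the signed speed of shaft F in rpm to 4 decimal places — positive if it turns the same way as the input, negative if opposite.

Stage 1 [41T→79T]: ω = 230.0000×41/79 = 119.3671 rpm, dir flips to −; running = −119.3671
Stage 2 [21T→70T]: ω = 119.3671×21/70 = 35.8101 rpm, dir flips to +; running = +35.8101
Stage 3 [70T→12T]: ω = 35.8101×70/12 = 208.8924 rpm, dir flips to −; running = −208.8924
Stage 4 [87T→18T]: ω = 208.8924×87/18 = 1009.6466 rpm, dir flips to +; running = +1009.6466
Stage 5 [64T→64T]: ω = 1009.6466×64/64 = 1009.6466 rpm, dir flips to −; running = −1009.6466

-1009.6466 rpm (opposite to input, |ω| = 1009.6466 rpm)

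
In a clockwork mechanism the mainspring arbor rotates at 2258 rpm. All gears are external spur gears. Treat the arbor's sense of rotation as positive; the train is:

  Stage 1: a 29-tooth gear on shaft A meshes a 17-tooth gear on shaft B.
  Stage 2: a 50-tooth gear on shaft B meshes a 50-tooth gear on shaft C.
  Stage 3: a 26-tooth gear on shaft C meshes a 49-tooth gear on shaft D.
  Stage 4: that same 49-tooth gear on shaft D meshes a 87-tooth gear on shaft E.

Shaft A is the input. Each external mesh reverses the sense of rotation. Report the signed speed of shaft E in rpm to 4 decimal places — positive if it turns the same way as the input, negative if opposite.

+1151.1373 rpm (same as input, |ω| = 1151.1373 rpm)

Stage 1 [29T→17T]: ω = 2258.0000×29/17 = 3851.8824 rpm, dir flips to −; running = −3851.8824
Stage 2 [50T→50T]: ω = 3851.8824×50/50 = 3851.8824 rpm, dir flips to +; running = +3851.8824
Stage 3 [26T→49T]: ω = 3851.8824×26/49 = 2043.8559 rpm, dir flips to −; running = −2043.8559
Stage 4 [49T→87T]: ω = 2043.8559×49/87 = 1151.1373 rpm, dir flips to +; running = +1151.1373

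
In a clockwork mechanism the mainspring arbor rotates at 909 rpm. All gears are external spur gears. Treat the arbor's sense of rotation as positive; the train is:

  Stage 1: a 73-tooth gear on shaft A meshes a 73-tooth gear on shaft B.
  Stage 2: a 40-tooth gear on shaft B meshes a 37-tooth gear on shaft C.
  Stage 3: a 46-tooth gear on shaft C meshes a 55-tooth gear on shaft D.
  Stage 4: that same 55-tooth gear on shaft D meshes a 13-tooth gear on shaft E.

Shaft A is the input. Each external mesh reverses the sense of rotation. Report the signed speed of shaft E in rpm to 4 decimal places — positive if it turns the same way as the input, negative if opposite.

+3477.2557 rpm (same as input, |ω| = 3477.2557 rpm)

Stage 1 [73T→73T]: ω = 909.0000×73/73 = 909.0000 rpm, dir flips to −; running = −909.0000
Stage 2 [40T→37T]: ω = 909.0000×40/37 = 982.7027 rpm, dir flips to +; running = +982.7027
Stage 3 [46T→55T]: ω = 982.7027×46/55 = 821.8968 rpm, dir flips to −; running = −821.8968
Stage 4 [55T→13T]: ω = 821.8968×55/13 = 3477.2557 rpm, dir flips to +; running = +3477.2557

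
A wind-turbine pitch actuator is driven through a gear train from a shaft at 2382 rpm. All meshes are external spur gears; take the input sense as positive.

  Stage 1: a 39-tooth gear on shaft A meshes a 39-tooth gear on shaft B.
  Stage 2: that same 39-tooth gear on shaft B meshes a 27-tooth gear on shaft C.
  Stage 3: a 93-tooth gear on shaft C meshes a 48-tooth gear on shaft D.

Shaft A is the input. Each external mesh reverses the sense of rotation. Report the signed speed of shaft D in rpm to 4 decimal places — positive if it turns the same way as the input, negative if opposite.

Stage 1 [39T→39T]: ω = 2382.0000×39/39 = 2382.0000 rpm, dir flips to −; running = −2382.0000
Stage 2 [39T→27T]: ω = 2382.0000×39/27 = 3440.6667 rpm, dir flips to +; running = +3440.6667
Stage 3 [93T→48T]: ω = 3440.6667×93/48 = 6666.2917 rpm, dir flips to −; running = −6666.2917

-6666.2917 rpm (opposite to input, |ω| = 6666.2917 rpm)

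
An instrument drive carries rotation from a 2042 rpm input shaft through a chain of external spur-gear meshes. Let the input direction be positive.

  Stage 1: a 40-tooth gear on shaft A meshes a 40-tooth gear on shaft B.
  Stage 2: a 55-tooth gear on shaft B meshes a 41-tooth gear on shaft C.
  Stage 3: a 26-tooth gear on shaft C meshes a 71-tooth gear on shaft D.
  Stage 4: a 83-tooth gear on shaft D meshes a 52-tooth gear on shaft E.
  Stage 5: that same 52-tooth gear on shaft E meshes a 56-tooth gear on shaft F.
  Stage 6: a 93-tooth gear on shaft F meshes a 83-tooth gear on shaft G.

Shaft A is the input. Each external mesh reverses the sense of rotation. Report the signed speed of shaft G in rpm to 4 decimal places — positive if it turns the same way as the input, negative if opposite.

+1665.8830 rpm (same as input, |ω| = 1665.8830 rpm)

Stage 1 [40T→40T]: ω = 2042.0000×40/40 = 2042.0000 rpm, dir flips to −; running = −2042.0000
Stage 2 [55T→41T]: ω = 2042.0000×55/41 = 2739.2683 rpm, dir flips to +; running = +2739.2683
Stage 3 [26T→71T]: ω = 2739.2683×26/71 = 1003.1123 rpm, dir flips to −; running = −1003.1123
Stage 4 [83T→52T]: ω = 1003.1123×83/52 = 1601.1216 rpm, dir flips to +; running = +1601.1216
Stage 5 [52T→56T]: ω = 1601.1216×52/56 = 1486.7558 rpm, dir flips to −; running = −1486.7558
Stage 6 [93T→83T]: ω = 1486.7558×93/83 = 1665.8830 rpm, dir flips to +; running = +1665.8830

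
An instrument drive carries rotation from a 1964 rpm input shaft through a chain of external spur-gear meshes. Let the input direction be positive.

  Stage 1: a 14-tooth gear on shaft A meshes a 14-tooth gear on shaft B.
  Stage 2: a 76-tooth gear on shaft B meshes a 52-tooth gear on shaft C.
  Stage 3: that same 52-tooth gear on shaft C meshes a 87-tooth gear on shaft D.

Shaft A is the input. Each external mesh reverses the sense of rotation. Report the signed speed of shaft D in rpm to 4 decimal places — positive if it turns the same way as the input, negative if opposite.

Stage 1 [14T→14T]: ω = 1964.0000×14/14 = 1964.0000 rpm, dir flips to −; running = −1964.0000
Stage 2 [76T→52T]: ω = 1964.0000×76/52 = 2870.4615 rpm, dir flips to +; running = +2870.4615
Stage 3 [52T→87T]: ω = 2870.4615×52/87 = 1715.6782 rpm, dir flips to −; running = −1715.6782

-1715.6782 rpm (opposite to input, |ω| = 1715.6782 rpm)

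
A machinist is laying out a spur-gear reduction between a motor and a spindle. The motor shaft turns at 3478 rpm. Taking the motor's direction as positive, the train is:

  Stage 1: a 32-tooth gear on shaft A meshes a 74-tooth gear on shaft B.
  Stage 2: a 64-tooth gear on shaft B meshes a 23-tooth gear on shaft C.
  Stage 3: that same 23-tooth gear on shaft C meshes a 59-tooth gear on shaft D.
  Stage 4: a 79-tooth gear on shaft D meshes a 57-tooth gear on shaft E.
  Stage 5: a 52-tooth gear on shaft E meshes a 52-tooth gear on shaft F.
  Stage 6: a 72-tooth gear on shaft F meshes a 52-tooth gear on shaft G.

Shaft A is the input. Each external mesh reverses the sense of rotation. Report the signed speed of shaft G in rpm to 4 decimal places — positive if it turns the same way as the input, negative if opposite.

Stage 1 [32T→74T]: ω = 3478.0000×32/74 = 1504.0000 rpm, dir flips to −; running = −1504.0000
Stage 2 [64T→23T]: ω = 1504.0000×64/23 = 4185.0435 rpm, dir flips to +; running = +4185.0435
Stage 3 [23T→59T]: ω = 4185.0435×23/59 = 1631.4576 rpm, dir flips to −; running = −1631.4576
Stage 4 [79T→57T]: ω = 1631.4576×79/57 = 2261.1430 rpm, dir flips to +; running = +2261.1430
Stage 5 [52T→52T]: ω = 2261.1430×52/52 = 2261.1430 rpm, dir flips to −; running = −2261.1430
Stage 6 [72T→52T]: ω = 2261.1430×72/52 = 3130.8134 rpm, dir flips to +; running = +3130.8134

+3130.8134 rpm (same as input, |ω| = 3130.8134 rpm)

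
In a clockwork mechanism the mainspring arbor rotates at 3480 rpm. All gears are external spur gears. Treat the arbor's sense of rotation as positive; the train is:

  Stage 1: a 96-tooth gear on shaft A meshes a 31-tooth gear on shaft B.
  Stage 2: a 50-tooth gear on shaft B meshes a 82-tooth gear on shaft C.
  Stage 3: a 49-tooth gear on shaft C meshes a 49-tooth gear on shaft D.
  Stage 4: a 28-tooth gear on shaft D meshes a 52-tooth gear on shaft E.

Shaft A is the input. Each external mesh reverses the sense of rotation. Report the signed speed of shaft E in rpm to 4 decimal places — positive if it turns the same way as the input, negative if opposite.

+3538.3405 rpm (same as input, |ω| = 3538.3405 rpm)

Stage 1 [96T→31T]: ω = 3480.0000×96/31 = 10776.7742 rpm, dir flips to −; running = −10776.7742
Stage 2 [50T→82T]: ω = 10776.7742×50/82 = 6571.2038 rpm, dir flips to +; running = +6571.2038
Stage 3 [49T→49T]: ω = 6571.2038×49/49 = 6571.2038 rpm, dir flips to −; running = −6571.2038
Stage 4 [28T→52T]: ω = 6571.2038×28/52 = 3538.3405 rpm, dir flips to +; running = +3538.3405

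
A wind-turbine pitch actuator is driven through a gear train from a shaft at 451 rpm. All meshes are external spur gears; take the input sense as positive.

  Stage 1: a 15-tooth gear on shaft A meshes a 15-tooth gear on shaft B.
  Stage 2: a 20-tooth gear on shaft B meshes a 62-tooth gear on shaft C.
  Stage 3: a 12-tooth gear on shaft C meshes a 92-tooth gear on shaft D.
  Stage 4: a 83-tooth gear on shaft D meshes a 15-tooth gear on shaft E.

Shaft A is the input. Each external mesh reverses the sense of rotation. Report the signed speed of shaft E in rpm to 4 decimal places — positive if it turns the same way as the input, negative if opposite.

+105.0014 rpm (same as input, |ω| = 105.0014 rpm)

Stage 1 [15T→15T]: ω = 451.0000×15/15 = 451.0000 rpm, dir flips to −; running = −451.0000
Stage 2 [20T→62T]: ω = 451.0000×20/62 = 145.4839 rpm, dir flips to +; running = +145.4839
Stage 3 [12T→92T]: ω = 145.4839×12/92 = 18.9762 rpm, dir flips to −; running = −18.9762
Stage 4 [83T→15T]: ω = 18.9762×83/15 = 105.0014 rpm, dir flips to +; running = +105.0014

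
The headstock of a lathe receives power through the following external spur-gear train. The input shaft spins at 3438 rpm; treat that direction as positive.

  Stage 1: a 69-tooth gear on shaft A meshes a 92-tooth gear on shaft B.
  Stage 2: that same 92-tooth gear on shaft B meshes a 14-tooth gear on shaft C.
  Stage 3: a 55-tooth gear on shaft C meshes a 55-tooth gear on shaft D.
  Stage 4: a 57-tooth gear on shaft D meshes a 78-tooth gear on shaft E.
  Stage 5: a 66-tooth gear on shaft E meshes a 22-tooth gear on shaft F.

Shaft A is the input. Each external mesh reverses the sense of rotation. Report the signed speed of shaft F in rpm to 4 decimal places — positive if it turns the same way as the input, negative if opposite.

-37147.4011 rpm (opposite to input, |ω| = 37147.4011 rpm)

Stage 1 [69T→92T]: ω = 3438.0000×69/92 = 2578.5000 rpm, dir flips to −; running = −2578.5000
Stage 2 [92T→14T]: ω = 2578.5000×92/14 = 16944.4286 rpm, dir flips to +; running = +16944.4286
Stage 3 [55T→55T]: ω = 16944.4286×55/55 = 16944.4286 rpm, dir flips to −; running = −16944.4286
Stage 4 [57T→78T]: ω = 16944.4286×57/78 = 12382.4670 rpm, dir flips to +; running = +12382.4670
Stage 5 [66T→22T]: ω = 12382.4670×66/22 = 37147.4011 rpm, dir flips to −; running = −37147.4011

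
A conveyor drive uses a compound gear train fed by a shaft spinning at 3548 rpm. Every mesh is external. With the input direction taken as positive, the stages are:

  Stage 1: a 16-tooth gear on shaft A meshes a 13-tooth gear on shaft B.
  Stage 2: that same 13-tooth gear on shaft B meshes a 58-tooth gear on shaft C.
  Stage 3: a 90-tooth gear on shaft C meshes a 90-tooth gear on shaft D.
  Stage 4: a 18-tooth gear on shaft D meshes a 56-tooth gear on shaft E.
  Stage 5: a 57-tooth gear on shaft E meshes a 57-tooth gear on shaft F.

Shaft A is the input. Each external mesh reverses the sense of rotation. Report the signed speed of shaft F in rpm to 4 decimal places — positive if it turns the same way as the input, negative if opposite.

-314.6010 rpm (opposite to input, |ω| = 314.6010 rpm)

Stage 1 [16T→13T]: ω = 3548.0000×16/13 = 4366.7692 rpm, dir flips to −; running = −4366.7692
Stage 2 [13T→58T]: ω = 4366.7692×13/58 = 978.7586 rpm, dir flips to +; running = +978.7586
Stage 3 [90T→90T]: ω = 978.7586×90/90 = 978.7586 rpm, dir flips to −; running = −978.7586
Stage 4 [18T→56T]: ω = 978.7586×18/56 = 314.6010 rpm, dir flips to +; running = +314.6010
Stage 5 [57T→57T]: ω = 314.6010×57/57 = 314.6010 rpm, dir flips to −; running = −314.6010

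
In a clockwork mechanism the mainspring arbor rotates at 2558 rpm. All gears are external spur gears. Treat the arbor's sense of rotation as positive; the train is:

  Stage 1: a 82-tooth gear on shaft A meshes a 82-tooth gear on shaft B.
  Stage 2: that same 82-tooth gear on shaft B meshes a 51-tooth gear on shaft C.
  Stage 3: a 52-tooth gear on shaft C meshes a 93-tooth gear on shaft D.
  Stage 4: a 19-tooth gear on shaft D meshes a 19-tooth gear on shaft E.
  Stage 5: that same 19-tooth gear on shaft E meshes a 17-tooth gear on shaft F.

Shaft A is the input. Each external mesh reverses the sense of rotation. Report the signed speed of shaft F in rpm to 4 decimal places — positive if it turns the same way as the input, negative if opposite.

-2570.2140 rpm (opposite to input, |ω| = 2570.2140 rpm)

Stage 1 [82T→82T]: ω = 2558.0000×82/82 = 2558.0000 rpm, dir flips to −; running = −2558.0000
Stage 2 [82T→51T]: ω = 2558.0000×82/51 = 4112.8627 rpm, dir flips to +; running = +4112.8627
Stage 3 [52T→93T]: ω = 4112.8627×52/93 = 2299.6652 rpm, dir flips to −; running = −2299.6652
Stage 4 [19T→19T]: ω = 2299.6652×19/19 = 2299.6652 rpm, dir flips to +; running = +2299.6652
Stage 5 [19T→17T]: ω = 2299.6652×19/17 = 2570.2140 rpm, dir flips to −; running = −2570.2140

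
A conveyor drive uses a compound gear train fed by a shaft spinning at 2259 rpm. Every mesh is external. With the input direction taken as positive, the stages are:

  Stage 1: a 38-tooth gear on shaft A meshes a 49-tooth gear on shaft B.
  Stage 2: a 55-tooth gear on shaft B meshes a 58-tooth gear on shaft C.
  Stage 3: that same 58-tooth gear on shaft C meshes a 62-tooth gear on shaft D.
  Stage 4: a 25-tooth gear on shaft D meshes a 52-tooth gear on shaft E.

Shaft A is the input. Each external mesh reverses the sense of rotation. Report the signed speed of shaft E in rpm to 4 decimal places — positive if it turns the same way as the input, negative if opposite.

Stage 1 [38T→49T]: ω = 2259.0000×38/49 = 1751.8776 rpm, dir flips to −; running = −1751.8776
Stage 2 [55T→58T]: ω = 1751.8776×55/58 = 1661.2632 rpm, dir flips to +; running = +1661.2632
Stage 3 [58T→62T]: ω = 1661.2632×58/62 = 1554.0849 rpm, dir flips to −; running = −1554.0849
Stage 4 [25T→52T]: ω = 1554.0849×25/52 = 747.1562 rpm, dir flips to +; running = +747.1562

+747.1562 rpm (same as input, |ω| = 747.1562 rpm)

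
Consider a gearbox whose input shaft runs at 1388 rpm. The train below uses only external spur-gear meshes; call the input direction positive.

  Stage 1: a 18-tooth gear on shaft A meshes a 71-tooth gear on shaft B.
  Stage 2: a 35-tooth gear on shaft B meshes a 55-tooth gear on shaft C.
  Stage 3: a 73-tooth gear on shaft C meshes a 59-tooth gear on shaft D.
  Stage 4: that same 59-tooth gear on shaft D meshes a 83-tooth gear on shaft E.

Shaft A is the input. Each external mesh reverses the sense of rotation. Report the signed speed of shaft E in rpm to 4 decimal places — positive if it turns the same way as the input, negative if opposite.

+196.9490 rpm (same as input, |ω| = 196.9490 rpm)

Stage 1 [18T→71T]: ω = 1388.0000×18/71 = 351.8873 rpm, dir flips to −; running = −351.8873
Stage 2 [35T→55T]: ω = 351.8873×35/55 = 223.9283 rpm, dir flips to +; running = +223.9283
Stage 3 [73T→59T]: ω = 223.9283×73/59 = 277.0638 rpm, dir flips to −; running = −277.0638
Stage 4 [59T→83T]: ω = 277.0638×59/83 = 196.9490 rpm, dir flips to +; running = +196.9490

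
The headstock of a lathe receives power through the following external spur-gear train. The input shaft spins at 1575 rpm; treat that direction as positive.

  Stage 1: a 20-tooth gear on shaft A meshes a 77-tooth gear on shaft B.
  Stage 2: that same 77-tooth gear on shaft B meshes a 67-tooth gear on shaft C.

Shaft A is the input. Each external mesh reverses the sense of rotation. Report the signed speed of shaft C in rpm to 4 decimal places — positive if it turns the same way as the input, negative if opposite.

Stage 1 [20T→77T]: ω = 1575.0000×20/77 = 409.0909 rpm, dir flips to −; running = −409.0909
Stage 2 [77T→67T]: ω = 409.0909×77/67 = 470.1493 rpm, dir flips to +; running = +470.1493

+470.1493 rpm (same as input, |ω| = 470.1493 rpm)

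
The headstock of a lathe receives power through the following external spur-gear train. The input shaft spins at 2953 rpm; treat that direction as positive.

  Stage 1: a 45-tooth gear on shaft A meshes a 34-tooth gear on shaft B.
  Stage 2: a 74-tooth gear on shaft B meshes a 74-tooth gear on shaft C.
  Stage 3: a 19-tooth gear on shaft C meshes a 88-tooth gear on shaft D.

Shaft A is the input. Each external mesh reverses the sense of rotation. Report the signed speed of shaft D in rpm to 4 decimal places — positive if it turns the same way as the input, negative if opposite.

Stage 1 [45T→34T]: ω = 2953.0000×45/34 = 3908.3824 rpm, dir flips to −; running = −3908.3824
Stage 2 [74T→74T]: ω = 3908.3824×74/74 = 3908.3824 rpm, dir flips to +; running = +3908.3824
Stage 3 [19T→88T]: ω = 3908.3824×19/88 = 843.8553 rpm, dir flips to −; running = −843.8553

-843.8553 rpm (opposite to input, |ω| = 843.8553 rpm)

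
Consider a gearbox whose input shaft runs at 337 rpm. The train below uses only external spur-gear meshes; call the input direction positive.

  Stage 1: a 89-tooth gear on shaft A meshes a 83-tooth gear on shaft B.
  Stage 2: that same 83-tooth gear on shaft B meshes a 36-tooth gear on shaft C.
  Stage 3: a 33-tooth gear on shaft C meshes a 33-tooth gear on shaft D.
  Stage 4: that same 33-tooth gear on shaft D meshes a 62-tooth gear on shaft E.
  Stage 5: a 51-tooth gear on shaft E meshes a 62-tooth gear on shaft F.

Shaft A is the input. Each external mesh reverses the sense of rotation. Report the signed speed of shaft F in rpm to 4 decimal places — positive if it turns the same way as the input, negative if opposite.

Stage 1 [89T→83T]: ω = 337.0000×89/83 = 361.3614 rpm, dir flips to −; running = −361.3614
Stage 2 [83T→36T]: ω = 361.3614×83/36 = 833.1389 rpm, dir flips to +; running = +833.1389
Stage 3 [33T→33T]: ω = 833.1389×33/33 = 833.1389 rpm, dir flips to −; running = −833.1389
Stage 4 [33T→62T]: ω = 833.1389×33/62 = 443.4449 rpm, dir flips to +; running = +443.4449
Stage 5 [51T→62T]: ω = 443.4449×51/62 = 364.7692 rpm, dir flips to −; running = −364.7692

-364.7692 rpm (opposite to input, |ω| = 364.7692 rpm)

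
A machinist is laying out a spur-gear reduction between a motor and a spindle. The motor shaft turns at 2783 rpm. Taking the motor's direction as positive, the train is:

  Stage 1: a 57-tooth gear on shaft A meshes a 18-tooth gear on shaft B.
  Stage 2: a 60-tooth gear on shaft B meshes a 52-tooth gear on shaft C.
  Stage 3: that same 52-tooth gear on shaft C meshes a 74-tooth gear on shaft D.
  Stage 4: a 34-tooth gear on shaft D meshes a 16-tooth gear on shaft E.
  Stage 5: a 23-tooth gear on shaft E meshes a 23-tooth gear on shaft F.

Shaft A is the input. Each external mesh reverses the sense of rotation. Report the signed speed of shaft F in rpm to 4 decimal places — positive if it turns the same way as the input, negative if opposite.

-15184.2736 rpm (opposite to input, |ω| = 15184.2736 rpm)

Stage 1 [57T→18T]: ω = 2783.0000×57/18 = 8812.8333 rpm, dir flips to −; running = −8812.8333
Stage 2 [60T→52T]: ω = 8812.8333×60/52 = 10168.6538 rpm, dir flips to +; running = +10168.6538
Stage 3 [52T→74T]: ω = 10168.6538×52/74 = 7145.5405 rpm, dir flips to −; running = −7145.5405
Stage 4 [34T→16T]: ω = 7145.5405×34/16 = 15184.2736 rpm, dir flips to +; running = +15184.2736
Stage 5 [23T→23T]: ω = 15184.2736×23/23 = 15184.2736 rpm, dir flips to −; running = −15184.2736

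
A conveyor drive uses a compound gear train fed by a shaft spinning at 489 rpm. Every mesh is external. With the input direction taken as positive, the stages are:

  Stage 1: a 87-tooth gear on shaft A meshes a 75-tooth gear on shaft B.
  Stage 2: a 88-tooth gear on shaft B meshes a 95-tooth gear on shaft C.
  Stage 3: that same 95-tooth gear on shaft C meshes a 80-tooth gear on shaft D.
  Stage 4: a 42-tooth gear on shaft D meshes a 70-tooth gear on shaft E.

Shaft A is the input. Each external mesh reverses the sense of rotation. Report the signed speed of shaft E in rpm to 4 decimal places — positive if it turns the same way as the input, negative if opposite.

+374.3784 rpm (same as input, |ω| = 374.3784 rpm)

Stage 1 [87T→75T]: ω = 489.0000×87/75 = 567.2400 rpm, dir flips to −; running = −567.2400
Stage 2 [88T→95T]: ω = 567.2400×88/95 = 525.4434 rpm, dir flips to +; running = +525.4434
Stage 3 [95T→80T]: ω = 525.4434×95/80 = 623.9640 rpm, dir flips to −; running = −623.9640
Stage 4 [42T→70T]: ω = 623.9640×42/70 = 374.3784 rpm, dir flips to +; running = +374.3784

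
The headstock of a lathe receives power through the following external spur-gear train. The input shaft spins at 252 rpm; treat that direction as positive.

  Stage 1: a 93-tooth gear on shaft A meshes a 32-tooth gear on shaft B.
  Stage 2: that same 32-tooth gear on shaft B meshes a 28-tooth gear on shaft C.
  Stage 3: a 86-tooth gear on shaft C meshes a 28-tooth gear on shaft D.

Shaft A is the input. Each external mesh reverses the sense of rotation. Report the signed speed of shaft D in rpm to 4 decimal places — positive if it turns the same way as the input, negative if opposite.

-2570.7857 rpm (opposite to input, |ω| = 2570.7857 rpm)

Stage 1 [93T→32T]: ω = 252.0000×93/32 = 732.3750 rpm, dir flips to −; running = −732.3750
Stage 2 [32T→28T]: ω = 732.3750×32/28 = 837.0000 rpm, dir flips to +; running = +837.0000
Stage 3 [86T→28T]: ω = 837.0000×86/28 = 2570.7857 rpm, dir flips to −; running = −2570.7857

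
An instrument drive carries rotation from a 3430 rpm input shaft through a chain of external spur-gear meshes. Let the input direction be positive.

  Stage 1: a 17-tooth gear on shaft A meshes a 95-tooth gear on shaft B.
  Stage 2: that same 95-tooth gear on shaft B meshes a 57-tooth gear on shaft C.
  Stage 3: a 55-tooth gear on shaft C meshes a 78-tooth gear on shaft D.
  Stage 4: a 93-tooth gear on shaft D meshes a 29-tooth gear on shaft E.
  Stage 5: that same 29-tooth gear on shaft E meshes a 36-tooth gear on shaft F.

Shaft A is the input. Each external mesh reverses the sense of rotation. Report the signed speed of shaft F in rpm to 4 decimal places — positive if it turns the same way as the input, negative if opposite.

Stage 1 [17T→95T]: ω = 3430.0000×17/95 = 613.7895 rpm, dir flips to −; running = −613.7895
Stage 2 [95T→57T]: ω = 613.7895×95/57 = 1022.9825 rpm, dir flips to +; running = +1022.9825
Stage 3 [55T→78T]: ω = 1022.9825×55/78 = 721.3338 rpm, dir flips to −; running = −721.3338
Stage 4 [93T→29T]: ω = 721.3338×93/29 = 2313.2428 rpm, dir flips to +; running = +2313.2428
Stage 5 [29T→36T]: ω = 2313.2428×29/36 = 1863.4456 rpm, dir flips to −; running = −1863.4456

-1863.4456 rpm (opposite to input, |ω| = 1863.4456 rpm)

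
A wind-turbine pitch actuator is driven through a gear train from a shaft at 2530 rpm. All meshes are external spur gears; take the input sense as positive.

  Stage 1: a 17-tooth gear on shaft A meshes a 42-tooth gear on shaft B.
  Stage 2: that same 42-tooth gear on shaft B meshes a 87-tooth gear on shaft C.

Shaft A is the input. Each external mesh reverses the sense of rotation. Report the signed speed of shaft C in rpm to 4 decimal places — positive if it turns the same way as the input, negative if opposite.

Stage 1 [17T→42T]: ω = 2530.0000×17/42 = 1024.0476 rpm, dir flips to −; running = −1024.0476
Stage 2 [42T→87T]: ω = 1024.0476×42/87 = 494.3678 rpm, dir flips to +; running = +494.3678

+494.3678 rpm (same as input, |ω| = 494.3678 rpm)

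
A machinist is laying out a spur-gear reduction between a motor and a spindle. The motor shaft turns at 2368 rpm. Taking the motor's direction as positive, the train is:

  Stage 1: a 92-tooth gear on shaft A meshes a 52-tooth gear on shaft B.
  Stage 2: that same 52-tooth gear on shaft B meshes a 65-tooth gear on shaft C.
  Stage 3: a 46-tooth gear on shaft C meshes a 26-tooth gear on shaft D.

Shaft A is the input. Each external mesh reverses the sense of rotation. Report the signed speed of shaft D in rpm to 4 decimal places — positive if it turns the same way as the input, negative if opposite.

Stage 1 [92T→52T]: ω = 2368.0000×92/52 = 4189.5385 rpm, dir flips to −; running = −4189.5385
Stage 2 [52T→65T]: ω = 4189.5385×52/65 = 3351.6308 rpm, dir flips to +; running = +3351.6308
Stage 3 [46T→26T]: ω = 3351.6308×46/26 = 5929.8083 rpm, dir flips to −; running = −5929.8083

-5929.8083 rpm (opposite to input, |ω| = 5929.8083 rpm)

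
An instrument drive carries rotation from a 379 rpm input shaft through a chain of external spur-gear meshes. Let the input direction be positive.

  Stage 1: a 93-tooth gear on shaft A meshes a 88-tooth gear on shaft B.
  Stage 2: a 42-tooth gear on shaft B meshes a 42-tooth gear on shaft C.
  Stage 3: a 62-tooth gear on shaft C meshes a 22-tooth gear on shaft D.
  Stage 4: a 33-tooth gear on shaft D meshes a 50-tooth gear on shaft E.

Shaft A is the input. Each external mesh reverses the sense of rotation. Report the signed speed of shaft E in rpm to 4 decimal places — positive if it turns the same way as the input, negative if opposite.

+744.9934 rpm (same as input, |ω| = 744.9934 rpm)

Stage 1 [93T→88T]: ω = 379.0000×93/88 = 400.5341 rpm, dir flips to −; running = −400.5341
Stage 2 [42T→42T]: ω = 400.5341×42/42 = 400.5341 rpm, dir flips to +; running = +400.5341
Stage 3 [62T→22T]: ω = 400.5341×62/22 = 1128.7779 rpm, dir flips to −; running = −1128.7779
Stage 4 [33T→50T]: ω = 1128.7779×33/50 = 744.9934 rpm, dir flips to +; running = +744.9934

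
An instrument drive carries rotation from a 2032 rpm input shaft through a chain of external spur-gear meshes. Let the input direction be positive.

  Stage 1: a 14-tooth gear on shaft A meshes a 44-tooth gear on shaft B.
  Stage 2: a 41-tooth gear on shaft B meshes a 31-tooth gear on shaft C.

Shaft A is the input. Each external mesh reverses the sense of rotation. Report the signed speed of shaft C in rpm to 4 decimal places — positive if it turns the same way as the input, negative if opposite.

+855.1085 rpm (same as input, |ω| = 855.1085 rpm)

Stage 1 [14T→44T]: ω = 2032.0000×14/44 = 646.5455 rpm, dir flips to −; running = −646.5455
Stage 2 [41T→31T]: ω = 646.5455×41/31 = 855.1085 rpm, dir flips to +; running = +855.1085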